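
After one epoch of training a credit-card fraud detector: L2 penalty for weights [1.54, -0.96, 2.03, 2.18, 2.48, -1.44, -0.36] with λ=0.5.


‖w‖₂² = (1.54)² + (-0.96)² + (2.03)² + (2.18)² + (2.48)² + (-1.44)² + (-0.36)²
     = 2.3716 + 0.9216 + 4.1209 + 4.7524 + 6.1504 + 2.0736 + 0.1296
     = 20.5201
λ·‖w‖₂² = 0.5·20.5201 = 10.26005

10.26005


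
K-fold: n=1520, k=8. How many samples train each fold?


Fold size = 1520/8 = 190
Training per fold = 1520 - 190 = 1330

1330


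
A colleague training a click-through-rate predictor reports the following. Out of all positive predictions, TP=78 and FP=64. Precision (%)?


Precision = TP/(TP+FP)
= 78/(78+64)
= 78/142 = 54.93%

54.93%


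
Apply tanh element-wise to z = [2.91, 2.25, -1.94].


tanh(2.91) = 0.9941
tanh(2.25) = 0.978
tanh(-1.94) = -0.9595
result = [0.9941, 0.978, -0.9595]

[0.9941, 0.978, -0.9595]


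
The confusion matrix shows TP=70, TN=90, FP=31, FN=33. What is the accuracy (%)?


Accuracy = (TP+TN)/(TP+TN+FP+FN)
= (70+90)/(224)
= 160/224 = 71.43%

71.43%


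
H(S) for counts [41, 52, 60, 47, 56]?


Probabilities: [41/256, 52/256, 60/256, 47/256, 56/256] ≈ [0.1602, 0.2031, 0.2344, 0.1836, 0.2188]
H = -((41/256)·log₂(41/256) + (52/256)·log₂(52/256) + (60/256)·log₂(60/256) + (47/256)·log₂(47/256) + (56/256)·log₂(56/256))
  = 2.3095 bits

2.3095 bits


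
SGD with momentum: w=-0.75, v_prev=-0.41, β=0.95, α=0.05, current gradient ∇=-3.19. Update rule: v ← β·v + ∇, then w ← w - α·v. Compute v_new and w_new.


v_new = 0.95·-0.41 - 3.19 = -0.3895 - 3.19 = -3.5795
w_new = -0.75 - 0.05·-3.5795 = -0.75 + 0.178975 = -0.571025

v_new=-3.5795, w_new=-0.571025


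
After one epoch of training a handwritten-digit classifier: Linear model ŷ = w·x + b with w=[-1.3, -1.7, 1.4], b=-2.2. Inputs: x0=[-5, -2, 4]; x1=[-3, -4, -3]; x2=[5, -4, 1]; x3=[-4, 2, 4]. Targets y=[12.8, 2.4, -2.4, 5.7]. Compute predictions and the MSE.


ŷ0 = (-1.3)·(-5) + (-1.7)·(-2) + (1.4)·(4) - 2.2 = 13.3
ŷ1 = (-1.3)·(-3) + (-1.7)·(-4) + (1.4)·(-3) - 2.2 = 4.3
ŷ2 = (-1.3)·(5) + (-1.7)·(-4) + (1.4)·(1) - 2.2 = -0.5
ŷ3 = (-1.3)·(-4) + (-1.7)·(2) + (1.4)·(4) - 2.2 = 5.2
errors² = [0.25, 3.61, 3.61, 0.25]
MSE = 7.7200/4 = 1.93

1.93


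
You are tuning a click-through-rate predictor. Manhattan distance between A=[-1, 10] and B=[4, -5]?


d = |-1-4| + |10+ 5|
  = 5 + 15
  = 20

20


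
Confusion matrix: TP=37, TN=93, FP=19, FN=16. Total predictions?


Total = TP + TN + FP + FN
= 37 + 93 + 19 + 16
= 165
(Predicted positive: 56, predicted negative: 109)

165


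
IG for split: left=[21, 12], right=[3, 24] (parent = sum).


Parent = [24, 36], H_parent = 0.971
H_left = 0.9457 (n=33), H_right = 0.5033 (n=27)
H_children = (33/60)·0.9457 + (27/60)·0.5033 = 0.7466
IG = 0.971 - 0.7466 = 0.2244

0.2244


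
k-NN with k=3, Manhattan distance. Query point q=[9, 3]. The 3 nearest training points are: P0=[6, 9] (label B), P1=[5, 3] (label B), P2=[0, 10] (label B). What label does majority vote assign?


d(q,P0) = 9  (label B)
d(q,P1) = 4  (label B)
d(q,P2) = 16  (label B)
Votes: A=0, B=3
Majority → B

B


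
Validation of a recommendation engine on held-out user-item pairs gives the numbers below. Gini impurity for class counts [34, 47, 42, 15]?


Probabilities: [34/138, 47/138, 42/138, 15/138] ≈ [0.2464, 0.3406, 0.3043, 0.1087]
Σpᵢ² = (1156 + 2209 + 1764 + 225)/138² = 5354/19044
Gini = 1 - Σpᵢ² = 1 - 5354/19044 = 0.7189

0.7189


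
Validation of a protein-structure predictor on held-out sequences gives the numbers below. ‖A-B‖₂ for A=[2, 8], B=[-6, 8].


d = √((2+ 6)² + (8-8)²)
  = √(64 + 0)
  = √64 = 8.0

8.0


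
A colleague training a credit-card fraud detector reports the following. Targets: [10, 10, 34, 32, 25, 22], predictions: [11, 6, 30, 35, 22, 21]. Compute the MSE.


Squared errors: (10-11)²=1, (10-6)²=16, (34-30)²=16, (32-35)²=9, (25-22)²=9, (22-21)²=1
Sum = 52
MSE = 52/6 = 26/3

26/3


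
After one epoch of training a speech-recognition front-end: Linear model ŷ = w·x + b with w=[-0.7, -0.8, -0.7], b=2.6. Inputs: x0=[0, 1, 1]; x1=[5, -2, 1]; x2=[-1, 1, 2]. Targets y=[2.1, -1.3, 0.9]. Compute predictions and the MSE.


ŷ0 = (-0.7)·(0) + (-0.8)·(1) + (-0.7)·(1) + 2.6 = 1.1
ŷ1 = (-0.7)·(5) + (-0.8)·(-2) + (-0.7)·(1) + 2.6 = 0.0
ŷ2 = (-0.7)·(-1) + (-0.8)·(1) + (-0.7)·(2) + 2.6 = 1.1
errors² = [1.0, 1.69, 0.04]
MSE = 2.7300/3 = 0.91

0.91


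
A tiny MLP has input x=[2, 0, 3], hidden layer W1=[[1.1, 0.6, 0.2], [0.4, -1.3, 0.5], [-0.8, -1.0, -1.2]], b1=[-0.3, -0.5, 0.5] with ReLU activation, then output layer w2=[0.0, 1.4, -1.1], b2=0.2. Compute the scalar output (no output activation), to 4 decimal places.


z1[0] = (1.1)·(2) + (0.6)·(0) + (0.2)·(3) - 0.3 = 2.5
z1[1] = (0.4)·(2) + (-1.3)·(0) + (0.5)·(3) - 0.5 = 1.8
z1[2] = (-0.8)·(2) + (-1.0)·(0) + (-1.2)·(3) + 0.5 = -4.7
h = ReLU(z1) = [2.5, 1.8, 0.0]
output = (0.0)·(2.5) + (1.4)·(1.8) + (-1.1)·(0.0) + 0.2 = 2.72

2.72


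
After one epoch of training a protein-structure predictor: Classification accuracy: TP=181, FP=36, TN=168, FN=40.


Accuracy = (TP+TN)/(TP+TN+FP+FN)
= (181+168)/(425)
= 349/425 = 82.12%

82.12%


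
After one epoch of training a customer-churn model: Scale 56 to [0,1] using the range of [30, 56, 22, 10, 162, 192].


min=10, max=192
(56-10)/(192-10) = 46/182 = 0.2527

0.2527


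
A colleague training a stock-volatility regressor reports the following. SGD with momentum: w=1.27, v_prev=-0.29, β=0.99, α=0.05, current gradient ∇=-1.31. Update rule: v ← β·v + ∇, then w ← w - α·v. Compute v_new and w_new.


v_new = 0.99·-0.29 - 1.31 = -0.2871 - 1.31 = -1.5971
w_new = 1.27 - 0.05·-1.5971 = 1.27 + 0.079855 = 1.349855

v_new=-1.5971, w_new=1.349855


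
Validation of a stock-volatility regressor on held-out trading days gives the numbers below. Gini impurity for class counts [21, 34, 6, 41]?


Probabilities: [21/102, 34/102, 6/102, 41/102] ≈ [0.2059, 0.3333, 0.0588, 0.402]
Σpᵢ² = (441 + 1156 + 36 + 1681)/102² = 3314/10404
Gini = 1 - Σpᵢ² = 1 - 3314/10404 = 0.6815

0.6815


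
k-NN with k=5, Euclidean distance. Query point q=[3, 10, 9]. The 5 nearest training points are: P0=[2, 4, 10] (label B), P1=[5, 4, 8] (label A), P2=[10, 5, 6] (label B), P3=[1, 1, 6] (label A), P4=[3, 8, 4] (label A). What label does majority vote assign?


d(q,P0) = 6.1644  (label B)
d(q,P1) = 6.4031  (label A)
d(q,P2) = 9.1104  (label B)
d(q,P3) = 9.6954  (label A)
d(q,P4) = 5.3852  (label A)
Votes: A=3, B=2
Majority → A

A


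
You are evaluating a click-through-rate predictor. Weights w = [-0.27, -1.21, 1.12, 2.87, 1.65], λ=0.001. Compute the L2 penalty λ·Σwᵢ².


‖w‖₂² = (-0.27)² + (-1.21)² + (1.12)² + (2.87)² + (1.65)²
     = 0.0729 + 1.4641 + 1.2544 + 8.2369 + 2.7225
     = 13.7508
λ·‖w‖₂² = 0.001·13.7508 = 0.013751

0.013751


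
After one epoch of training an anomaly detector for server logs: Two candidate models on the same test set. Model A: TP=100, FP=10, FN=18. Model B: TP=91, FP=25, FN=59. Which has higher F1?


Model A: P=100/110=0.9091, R=100/118=0.8475, F1=2PR/(P+R)=2TP/(2TP+FP+FN)=200/228=0.8772
Model B: P=91/116=0.7845, R=91/150=0.6067, F1=2PR/(P+R)=2TP/(2TP+FP+FN)=182/266=0.6842
0.8772 > 0.6842 → Model A

Model A


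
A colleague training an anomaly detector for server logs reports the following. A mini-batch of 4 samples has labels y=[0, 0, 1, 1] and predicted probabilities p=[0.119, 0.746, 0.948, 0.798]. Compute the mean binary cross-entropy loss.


L[0] = -ln(1-0.119) = -ln(0.881) = 0.1267
L[1] = -ln(1-0.746) = -ln(0.254) = 1.3704
L[2] = -ln(0.948) = 0.0534
L[3] = -ln(0.798) = 0.2256
mean = (0.1267 + 1.3704 + 0.0534 + 0.2256)/4 = 0.444

0.444


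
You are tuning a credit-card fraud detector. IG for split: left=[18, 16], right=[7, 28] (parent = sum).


Parent = [25, 44], H_parent = 0.9446
H_left = 0.9975 (n=34), H_right = 0.7219 (n=35)
H_children = (34/69)·0.9975 + (35/69)·0.7219 = 0.8577
IG = 0.9446 - 0.8577 = 0.0869

0.0869


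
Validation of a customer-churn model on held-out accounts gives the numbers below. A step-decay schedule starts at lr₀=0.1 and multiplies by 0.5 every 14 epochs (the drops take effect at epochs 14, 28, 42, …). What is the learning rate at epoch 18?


n_drops = ⌊18/14⌋ = 1
lr = 0.1·0.5^1 = 0.1·0.5 = 0.05

0.05


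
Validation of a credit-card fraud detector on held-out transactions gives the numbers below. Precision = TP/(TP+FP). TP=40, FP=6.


Precision = TP/(TP+FP)
= 40/(40+6)
= 40/46 = 86.96%

86.96%


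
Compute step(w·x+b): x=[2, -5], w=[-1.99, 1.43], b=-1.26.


z = (2)·(-1.99) + (-5)·(1.43) - 1.26
  = -12.39
step(z) = 0 (z<0)

0


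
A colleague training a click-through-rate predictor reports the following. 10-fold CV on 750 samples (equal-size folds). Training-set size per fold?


Fold size = 750/10 = 75
Training per fold = 750 - 75 = 675

675


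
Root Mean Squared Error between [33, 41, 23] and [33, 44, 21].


MSE = 13/3 = 4.3333
RMSE = √(13/3) = 2.0817

2.0817


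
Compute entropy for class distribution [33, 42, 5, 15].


Probabilities: [33/95, 42/95, 5/95, 15/95] ≈ [0.3474, 0.4421, 0.0526, 0.1579]
H = -((33/95)·log₂(33/95) + (42/95)·log₂(42/95) + (5/95)·log₂(5/95) + (15/95)·log₂(15/95))
  = 1.6945 bits

1.6945 bits


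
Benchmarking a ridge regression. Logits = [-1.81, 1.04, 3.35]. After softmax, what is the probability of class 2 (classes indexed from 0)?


Exponentials: e^-1.81=0.1637, e^1.04=2.8292, e^3.35=28.5027
Sum = 31.4956
Softmax = [0.0052, 0.0898, 0.905]
p[2] = 28.5027/31.4956 = 0.905

0.905


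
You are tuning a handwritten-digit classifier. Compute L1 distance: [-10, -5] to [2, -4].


d = |-10-2| + |-5+ 4|
  = 12 + 1
  = 13

13


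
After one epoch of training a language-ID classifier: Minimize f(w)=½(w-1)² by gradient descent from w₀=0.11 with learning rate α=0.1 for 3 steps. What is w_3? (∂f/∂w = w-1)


step 1: grad = 0.11-1 = -0.89; w = 0.11 - 0.1·(-0.89) = 0.199
step 2: grad = 0.199-1 = -0.801; w = 0.199 - 0.1·(-0.801) = 0.2791
step 3: grad = 0.2791-1 = -0.7209; w = 0.2791 - 0.1·(-0.7209) = 0.35119

0.35119


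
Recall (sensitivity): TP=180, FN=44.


Recall = TP/(TP+FN)
= 180/(180+44)
= 180/224 = 80.36%

80.36%


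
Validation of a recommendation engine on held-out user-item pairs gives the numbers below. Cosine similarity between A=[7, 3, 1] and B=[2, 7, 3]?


A·B = 7·2 + 3·7 + 1·3 = 38
‖A‖ = √59 = 7.6811, ‖B‖ = √62 = 7.874
cos = 38/(√59·√62) = 38/√3658 = 0.6283

0.6283


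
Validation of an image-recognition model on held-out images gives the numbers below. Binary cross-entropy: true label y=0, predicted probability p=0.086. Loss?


BCE = -[y·ln(p) + (1-y)·ln(1-p)]
= -0 - 1·ln(1-0.086)
= -ln(0.914) = 0.0899

0.0899


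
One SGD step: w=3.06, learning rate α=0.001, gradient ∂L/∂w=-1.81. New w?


w_new = w - α·∇
= 3.06 - 0.001·-1.81
= 3.06 + 0.00181
= 3.06181

3.06181


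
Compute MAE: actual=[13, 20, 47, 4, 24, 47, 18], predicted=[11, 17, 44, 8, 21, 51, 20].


Absolute errors: |13-11|=2, |20-17|=3, |47-44|=3, |4-8|=4, |24-21|=3, |47-51|=4, |18-20|=2
Sum = 21
MAE = 21/7 = 3

3


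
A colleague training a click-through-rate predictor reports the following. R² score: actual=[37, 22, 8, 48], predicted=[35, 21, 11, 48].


ȳ = 28.75
SS_res = Σ(y-ŷ)² = 14
SS_tot = Σ(y-ȳ)² = 914.75
R² = 1 - SS_res/SS_tot = 1 - 0.0153 = 0.9847

0.9847


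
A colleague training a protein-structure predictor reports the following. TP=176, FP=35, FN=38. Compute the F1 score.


Precision = 176/211 = 0.8341
Recall = 176/214 = 0.8224
F1 = 2·P·R/(P+R) = 2·TP/(2·TP+FP+FN) = 352/(352+35+38) = 352/425 = 0.8282

0.8282


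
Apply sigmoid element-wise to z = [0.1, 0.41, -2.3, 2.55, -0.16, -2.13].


σ(0.1) = 1/(1+e^-0.1) = 0.525
σ(0.41) = 1/(1+e^-0.41) = 0.6011
σ(-2.3) = 1/(1+e^2.3) = 0.0911
σ(2.55) = 1/(1+e^-2.55) = 0.9276
σ(-0.16) = 1/(1+e^0.16) = 0.4601
σ(-2.13) = 1/(1+e^2.13) = 0.1062
result = [0.525, 0.6011, 0.0911, 0.9276, 0.4601, 0.1062]

[0.525, 0.6011, 0.0911, 0.9276, 0.4601, 0.1062]


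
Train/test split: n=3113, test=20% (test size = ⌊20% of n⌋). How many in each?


Test = ⌊3113·20/100⌋ = 622
Train = 3113 - 622 = 2491

Train: 2491, Test: 622


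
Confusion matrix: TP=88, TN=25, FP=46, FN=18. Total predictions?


Total = TP + TN + FP + FN
= 88 + 25 + 46 + 18
= 177
(Predicted positive: 134, predicted negative: 43)

177


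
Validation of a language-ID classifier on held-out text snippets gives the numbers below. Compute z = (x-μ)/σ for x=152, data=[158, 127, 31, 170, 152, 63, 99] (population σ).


μ = 114.2857, σ = 48.4022
z = (152 - 114.2857)/48.4022 = 0.7792

0.7792


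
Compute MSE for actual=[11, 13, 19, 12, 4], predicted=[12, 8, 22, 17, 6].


Squared errors: (11-12)²=1, (13-8)²=25, (19-22)²=9, (12-17)²=25, (4-6)²=4
Sum = 64
MSE = 64/5 = 64/5

64/5


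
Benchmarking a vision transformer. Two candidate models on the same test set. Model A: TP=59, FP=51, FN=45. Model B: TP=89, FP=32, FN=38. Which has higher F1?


Model A: P=59/110=0.5364, R=59/104=0.5673, F1=2PR/(P+R)=2TP/(2TP+FP+FN)=118/214=0.5514
Model B: P=89/121=0.7355, R=89/127=0.7008, F1=2PR/(P+R)=2TP/(2TP+FP+FN)=178/248=0.7177
0.5514 < 0.7177 → Model B

Model B


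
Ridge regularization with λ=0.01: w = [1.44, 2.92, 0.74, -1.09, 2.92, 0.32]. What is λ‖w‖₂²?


‖w‖₂² = (1.44)² + (2.92)² + (0.74)² + (-1.09)² + (2.92)² + (0.32)²
     = 2.0736 + 8.5264 + 0.5476 + 1.1881 + 8.5264 + 0.1024
     = 20.9645
λ·‖w‖₂² = 0.01·20.9645 = 0.209645

0.209645


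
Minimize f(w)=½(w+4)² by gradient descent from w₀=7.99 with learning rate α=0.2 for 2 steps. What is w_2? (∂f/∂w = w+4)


step 1: grad = 7.99+4 = 11.99; w = 7.99 - 0.2·(11.99) = 5.592
step 2: grad = 5.592+4 = 9.592; w = 5.592 - 0.2·(9.592) = 3.6736

3.6736


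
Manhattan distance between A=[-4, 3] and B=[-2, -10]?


d = |-4+ 2| + |3+ 10|
  = 2 + 13
  = 15

15


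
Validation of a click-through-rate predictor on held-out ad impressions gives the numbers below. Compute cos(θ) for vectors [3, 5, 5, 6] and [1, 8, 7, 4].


A·B = 3·1 + 5·8 + 5·7 + 6·4 = 102
‖A‖ = √95 = 9.7468, ‖B‖ = √130 = 11.4018
cos = 102/(√95·√130) = 102/√12350 = 0.9178

0.9178


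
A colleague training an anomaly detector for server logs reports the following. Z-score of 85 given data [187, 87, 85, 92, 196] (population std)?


μ = 129.4, σ = 50.8354
z = (85 - 129.4)/50.8354 = -0.8734

-0.8734


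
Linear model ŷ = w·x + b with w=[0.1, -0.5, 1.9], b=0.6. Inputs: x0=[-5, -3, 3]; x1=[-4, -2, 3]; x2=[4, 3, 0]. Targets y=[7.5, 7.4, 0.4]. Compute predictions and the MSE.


ŷ0 = (0.1)·(-5) + (-0.5)·(-3) + (1.9)·(3) + 0.6 = 7.3
ŷ1 = (0.1)·(-4) + (-0.5)·(-2) + (1.9)·(3) + 0.6 = 6.9
ŷ2 = (0.1)·(4) + (-0.5)·(3) + (1.9)·(0) + 0.6 = -0.5
errors² = [0.04, 0.25, 0.81]
MSE = 1.1000/3 = 0.3667

0.3667


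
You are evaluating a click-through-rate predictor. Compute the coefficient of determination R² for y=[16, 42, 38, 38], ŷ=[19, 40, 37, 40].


ȳ = 33.5
SS_res = Σ(y-ŷ)² = 18
SS_tot = Σ(y-ȳ)² = 419
R² = 1 - SS_res/SS_tot = 1 - 0.043 = 0.957

0.957


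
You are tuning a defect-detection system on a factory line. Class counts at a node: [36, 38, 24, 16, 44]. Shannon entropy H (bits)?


Probabilities: [36/158, 38/158, 24/158, 16/158, 44/158] ≈ [0.2278, 0.2405, 0.1519, 0.1013, 0.2785]
H = -((36/158)·log₂(36/158) + (38/158)·log₂(38/158) + (24/158)·log₂(24/158) + (16/158)·log₂(16/158) + (44/158)·log₂(44/158))
  = 2.2418 bits

2.2418 bits


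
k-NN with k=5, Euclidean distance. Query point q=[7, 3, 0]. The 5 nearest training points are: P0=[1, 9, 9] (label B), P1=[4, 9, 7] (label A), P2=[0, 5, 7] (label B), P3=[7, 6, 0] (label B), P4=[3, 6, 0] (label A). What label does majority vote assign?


d(q,P0) = 12.3693  (label B)
d(q,P1) = 9.6954  (label A)
d(q,P2) = 10.0995  (label B)
d(q,P3) = 3.0  (label B)
d(q,P4) = 5.0  (label A)
Votes: A=2, B=3
Majority → B

B


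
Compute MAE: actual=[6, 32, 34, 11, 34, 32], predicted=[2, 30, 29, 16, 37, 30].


Absolute errors: |6-2|=4, |32-30|=2, |34-29|=5, |11-16|=5, |34-37|=3, |32-30|=2
Sum = 21
MAE = 21/6 = 7/2

7/2


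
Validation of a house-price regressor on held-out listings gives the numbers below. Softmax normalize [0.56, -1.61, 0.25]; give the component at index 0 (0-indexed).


Exponentials: e^0.56=1.7507, e^-1.61=0.1999, e^0.25=1.284
Sum = 3.2346
Softmax = [0.5412, 0.0618, 0.397]
p[0] = 1.7507/3.2346 = 0.5412

0.5412


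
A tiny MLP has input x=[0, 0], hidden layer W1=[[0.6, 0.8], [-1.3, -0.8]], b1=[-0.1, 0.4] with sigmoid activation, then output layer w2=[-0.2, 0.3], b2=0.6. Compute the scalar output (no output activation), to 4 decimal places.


z1[0] = (0.6)·(0) + (0.8)·(0) - 0.1 = -0.1
z1[1] = (-1.3)·(0) + (-0.8)·(0) + 0.4 = 0.4
h = sigmoid(z1) = [0.475, 0.5987]
output = (-0.2)·(0.475) + (0.3)·(0.5987) + 0.6 = 0.6846

0.6846


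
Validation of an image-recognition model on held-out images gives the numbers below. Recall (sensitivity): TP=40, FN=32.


Recall = TP/(TP+FN)
= 40/(40+32)
= 40/72 = 55.56%

55.56%


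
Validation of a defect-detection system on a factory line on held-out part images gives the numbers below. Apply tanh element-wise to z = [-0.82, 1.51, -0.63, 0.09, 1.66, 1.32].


tanh(-0.82) = -0.6751
tanh(1.51) = 0.9069
tanh(-0.63) = -0.5581
tanh(0.09) = 0.0898
tanh(1.66) = 0.9302
tanh(1.32) = 0.8668
result = [-0.6751, 0.9069, -0.5581, 0.0898, 0.9302, 0.8668]

[-0.6751, 0.9069, -0.5581, 0.0898, 0.9302, 0.8668]


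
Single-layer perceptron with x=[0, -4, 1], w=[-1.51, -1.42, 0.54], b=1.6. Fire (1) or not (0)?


z = (0)·(-1.51) + (-4)·(-1.42) + (1)·(0.54) + 1.6
  = 7.82
step(z) = 1 (z≥0)

1


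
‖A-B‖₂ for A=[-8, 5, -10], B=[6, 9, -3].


d = √((-8-6)² + (5-9)² + (-10+ 3)²)
  = √(196 + 16 + 49)
  = √261 = 16.1555

16.1555


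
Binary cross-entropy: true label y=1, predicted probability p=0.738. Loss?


BCE = -[y·ln(p) + (1-y)·ln(1-p)]
= -1·ln(0.738) - 0
= -ln(0.738) = 0.3038

0.3038


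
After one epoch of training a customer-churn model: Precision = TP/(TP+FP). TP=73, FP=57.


Precision = TP/(TP+FP)
= 73/(73+57)
= 73/130 = 56.15%

56.15%


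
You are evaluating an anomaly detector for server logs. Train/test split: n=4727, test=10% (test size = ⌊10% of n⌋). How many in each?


Test = ⌊4727·10/100⌋ = 472
Train = 4727 - 472 = 4255

Train: 4255, Test: 472


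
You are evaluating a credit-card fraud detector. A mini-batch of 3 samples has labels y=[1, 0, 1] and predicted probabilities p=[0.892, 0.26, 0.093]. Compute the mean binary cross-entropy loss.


L[0] = -ln(0.892) = 0.1143
L[1] = -ln(1-0.26) = -ln(0.74) = 0.3011
L[2] = -ln(0.093) = 2.3752
mean = (0.1143 + 0.3011 + 2.3752)/3 = 0.9302

0.9302


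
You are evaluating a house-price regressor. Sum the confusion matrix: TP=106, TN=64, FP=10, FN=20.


Total = TP + TN + FP + FN
= 106 + 64 + 10 + 20
= 200
(Predicted positive: 116, predicted negative: 84)

200


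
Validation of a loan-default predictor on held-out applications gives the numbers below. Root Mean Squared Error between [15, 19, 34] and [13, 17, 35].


MSE = 9/3 = 3
RMSE = √(9/3) = 1.7321

1.7321


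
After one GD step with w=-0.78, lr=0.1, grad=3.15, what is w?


w_new = w - α·∇
= -0.78 - 0.1·3.15
= -0.78 - 0.315
= -1.095

-1.095


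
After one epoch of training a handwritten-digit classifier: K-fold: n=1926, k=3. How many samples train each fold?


Fold size = 1926/3 = 642
Training per fold = 1926 - 642 = 1284

1284


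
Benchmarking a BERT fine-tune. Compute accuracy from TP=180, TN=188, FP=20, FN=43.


Accuracy = (TP+TN)/(TP+TN+FP+FN)
= (180+188)/(431)
= 368/431 = 85.38%

85.38%


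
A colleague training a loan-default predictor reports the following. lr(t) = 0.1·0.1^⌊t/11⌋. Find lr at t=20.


n_drops = ⌊20/11⌋ = 1
lr = 0.1·0.1^1 = 0.1·0.1 = 0.01

0.01


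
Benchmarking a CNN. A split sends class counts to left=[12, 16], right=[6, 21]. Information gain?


Parent = [18, 37], H_parent = 0.9121
H_left = 0.9852 (n=28), H_right = 0.7642 (n=27)
H_children = (28/55)·0.9852 + (27/55)·0.7642 = 0.8767
IG = 0.9121 - 0.8767 = 0.0354

0.0354


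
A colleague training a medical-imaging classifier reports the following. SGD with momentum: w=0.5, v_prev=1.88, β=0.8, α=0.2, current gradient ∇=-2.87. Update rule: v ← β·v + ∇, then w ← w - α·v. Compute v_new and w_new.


v_new = 0.8·1.88 - 2.87 = 1.504 - 2.87 = -1.366
w_new = 0.5 - 0.2·-1.366 = 0.5 + 0.2732 = 0.7732

v_new=-1.366, w_new=0.7732


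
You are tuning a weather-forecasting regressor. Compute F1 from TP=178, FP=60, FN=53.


Precision = 178/238 = 0.7479
Recall = 178/231 = 0.7706
F1 = 2·P·R/(P+R) = 2·TP/(2·TP+FP+FN) = 356/(356+60+53) = 356/469 = 0.7591

0.7591


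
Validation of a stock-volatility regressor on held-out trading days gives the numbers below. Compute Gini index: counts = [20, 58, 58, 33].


Probabilities: [20/169, 58/169, 58/169, 33/169] ≈ [0.1183, 0.3432, 0.3432, 0.1953]
Σpᵢ² = (400 + 3364 + 3364 + 1089)/169² = 8217/28561
Gini = 1 - Σpᵢ² = 1 - 8217/28561 = 0.7123

0.7123


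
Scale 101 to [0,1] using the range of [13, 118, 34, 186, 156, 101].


min=13, max=186
(101-13)/(186-13) = 88/173 = 0.5087

0.5087


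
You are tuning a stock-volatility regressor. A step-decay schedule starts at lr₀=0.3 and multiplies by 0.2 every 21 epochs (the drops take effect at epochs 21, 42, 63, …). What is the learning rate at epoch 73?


n_drops = ⌊73/21⌋ = 3
lr = 0.3·0.2^3 = 0.3·0.008 = 0.0024

0.0024


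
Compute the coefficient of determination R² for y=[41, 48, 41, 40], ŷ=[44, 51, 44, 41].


ȳ = 42.5
SS_res = Σ(y-ŷ)² = 28
SS_tot = Σ(y-ȳ)² = 41
R² = 1 - SS_res/SS_tot = 1 - 0.6829 = 0.3171

0.3171


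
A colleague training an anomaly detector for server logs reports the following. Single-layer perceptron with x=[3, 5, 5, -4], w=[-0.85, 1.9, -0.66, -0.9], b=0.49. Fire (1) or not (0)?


z = (3)·(-0.85) + (5)·(1.9) + (5)·(-0.66) + (-4)·(-0.9) + 0.49
  = 7.74
step(z) = 1 (z≥0)

1


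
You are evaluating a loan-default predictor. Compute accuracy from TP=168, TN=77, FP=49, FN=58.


Accuracy = (TP+TN)/(TP+TN+FP+FN)
= (168+77)/(352)
= 245/352 = 69.6%

69.6%


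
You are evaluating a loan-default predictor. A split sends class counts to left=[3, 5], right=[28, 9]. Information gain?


Parent = [31, 14], H_parent = 0.8945
H_left = 0.9544 (n=8), H_right = 0.8004 (n=37)
H_children = (8/45)·0.9544 + (37/45)·0.8004 = 0.8278
IG = 0.8945 - 0.8278 = 0.0667

0.0667


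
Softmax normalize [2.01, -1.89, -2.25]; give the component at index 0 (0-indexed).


Exponentials: e^2.01=7.4633, e^-1.89=0.1511, e^-2.25=0.1054
Sum = 7.7198
Softmax = [0.9668, 0.0196, 0.0137]
p[0] = 7.4633/7.7198 = 0.9668

0.9668


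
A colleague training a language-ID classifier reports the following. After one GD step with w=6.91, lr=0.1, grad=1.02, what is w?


w_new = w - α·∇
= 6.91 - 0.1·1.02
= 6.91 - 0.102
= 6.808

6.808


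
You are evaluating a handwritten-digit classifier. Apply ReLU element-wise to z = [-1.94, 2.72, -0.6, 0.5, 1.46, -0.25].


ReLU(-1.94) = max(0, -1.94) = 0.0
ReLU(2.72) = max(0, 2.72) = 2.72
ReLU(-0.6) = max(0, -0.6) = 0.0
ReLU(0.5) = max(0, 0.5) = 0.5
ReLU(1.46) = max(0, 1.46) = 1.46
ReLU(-0.25) = max(0, -0.25) = 0.0
result = [0.0, 2.72, 0.0, 0.5, 1.46, 0.0]

[0.0, 2.72, 0.0, 0.5, 1.46, 0.0]


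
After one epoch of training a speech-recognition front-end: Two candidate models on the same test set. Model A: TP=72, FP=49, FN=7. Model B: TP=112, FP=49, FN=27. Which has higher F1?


Model A: P=72/121=0.595, R=72/79=0.9114, F1=2PR/(P+R)=2TP/(2TP+FP+FN)=144/200=0.72
Model B: P=112/161=0.6957, R=112/139=0.8058, F1=2PR/(P+R)=2TP/(2TP+FP+FN)=224/300=0.7467
0.72 < 0.7467 → Model B

Model B


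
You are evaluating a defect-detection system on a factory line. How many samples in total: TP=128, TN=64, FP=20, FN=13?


Total = TP + TN + FP + FN
= 128 + 64 + 20 + 13
= 225
(Predicted positive: 148, predicted negative: 77)

225


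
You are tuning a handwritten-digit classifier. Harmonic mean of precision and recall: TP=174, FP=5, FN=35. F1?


Precision = 174/179 = 0.9721
Recall = 174/209 = 0.8325
F1 = 2·P·R/(P+R) = 2·TP/(2·TP+FP+FN) = 348/(348+5+35) = 348/388 = 0.8969

0.8969


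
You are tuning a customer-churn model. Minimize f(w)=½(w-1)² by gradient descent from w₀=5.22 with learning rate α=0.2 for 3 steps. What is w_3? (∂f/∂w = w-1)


step 1: grad = 5.22-1 = 4.22; w = 5.22 - 0.2·(4.22) = 4.376
step 2: grad = 4.376-1 = 3.376; w = 4.376 - 0.2·(3.376) = 3.7008
step 3: grad = 3.7008-1 = 2.7008; w = 3.7008 - 0.2·(2.7008) = 3.16064

3.16064


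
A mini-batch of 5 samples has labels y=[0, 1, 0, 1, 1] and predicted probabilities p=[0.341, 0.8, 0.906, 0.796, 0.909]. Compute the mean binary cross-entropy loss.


L[0] = -ln(1-0.341) = -ln(0.659) = 0.417
L[1] = -ln(0.8) = 0.2231
L[2] = -ln(1-0.906) = -ln(0.094) = 2.3645
L[3] = -ln(0.796) = 0.2282
L[4] = -ln(0.909) = 0.0954
mean = (0.417 + 0.2231 + 2.3645 + 0.2282 + 0.0954)/5 = 0.6656

0.6656


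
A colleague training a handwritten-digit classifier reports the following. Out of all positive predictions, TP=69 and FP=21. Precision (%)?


Precision = TP/(TP+FP)
= 69/(69+21)
= 69/90 = 76.67%

76.67%


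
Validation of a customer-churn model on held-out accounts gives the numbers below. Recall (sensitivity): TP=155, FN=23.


Recall = TP/(TP+FN)
= 155/(155+23)
= 155/178 = 87.08%

87.08%


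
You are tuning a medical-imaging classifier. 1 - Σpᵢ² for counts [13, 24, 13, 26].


Probabilities: [13/76, 24/76, 13/76, 26/76] ≈ [0.1711, 0.3158, 0.1711, 0.3421]
Σpᵢ² = (169 + 576 + 169 + 676)/76² = 1590/5776
Gini = 1 - Σpᵢ² = 1 - 1590/5776 = 0.7247

0.7247


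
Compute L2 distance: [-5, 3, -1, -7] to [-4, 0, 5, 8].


d = √((-5+ 4)² + (3-0)² + (-1-5)² + (-7-8)²)
  = √(1 + 9 + 36 + 225)
  = √271 = 16.4621

16.4621


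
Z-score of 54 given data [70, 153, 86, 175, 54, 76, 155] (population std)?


μ = 109.8571, σ = 45.6178
z = (54 - 109.8571)/45.6178 = -1.2245

-1.2245


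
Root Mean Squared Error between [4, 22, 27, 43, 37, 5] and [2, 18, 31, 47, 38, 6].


MSE = 54/6 = 9
RMSE = √(54/6) = 3.0

3.0


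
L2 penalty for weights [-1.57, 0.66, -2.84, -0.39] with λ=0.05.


‖w‖₂² = (-1.57)² + (0.66)² + (-2.84)² + (-0.39)²
     = 2.4649 + 0.4356 + 8.0656 + 0.1521
     = 11.1182
λ·‖w‖₂² = 0.05·11.1182 = 0.55591

0.55591


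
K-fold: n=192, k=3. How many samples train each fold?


Fold size = 192/3 = 64
Training per fold = 192 - 64 = 128

128


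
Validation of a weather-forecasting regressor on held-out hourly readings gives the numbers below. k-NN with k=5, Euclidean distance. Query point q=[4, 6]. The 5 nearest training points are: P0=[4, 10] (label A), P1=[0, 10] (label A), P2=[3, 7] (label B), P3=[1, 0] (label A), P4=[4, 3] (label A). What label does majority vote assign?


d(q,P0) = 4.0  (label A)
d(q,P1) = 5.6569  (label A)
d(q,P2) = 1.4142  (label B)
d(q,P3) = 6.7082  (label A)
d(q,P4) = 3.0  (label A)
Votes: A=4, B=1
Majority → A

A


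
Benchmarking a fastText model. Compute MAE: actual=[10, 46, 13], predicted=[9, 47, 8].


Absolute errors: |10-9|=1, |46-47|=1, |13-8|=5
Sum = 7
MAE = 7/3 = 7/3

7/3


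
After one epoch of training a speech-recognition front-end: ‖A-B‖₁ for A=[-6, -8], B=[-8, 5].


d = |-6+ 8| + |-8-5|
  = 2 + 13
  = 15

15


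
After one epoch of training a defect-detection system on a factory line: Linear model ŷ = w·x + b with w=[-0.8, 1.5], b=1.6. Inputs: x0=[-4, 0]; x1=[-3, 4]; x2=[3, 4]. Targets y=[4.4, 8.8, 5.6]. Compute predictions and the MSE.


ŷ0 = (-0.8)·(-4) + (1.5)·(0) + 1.6 = 4.8
ŷ1 = (-0.8)·(-3) + (1.5)·(4) + 1.6 = 10.0
ŷ2 = (-0.8)·(3) + (1.5)·(4) + 1.6 = 5.2
errors² = [0.16, 1.44, 0.16]
MSE = 1.7600/3 = 0.5867

0.5867


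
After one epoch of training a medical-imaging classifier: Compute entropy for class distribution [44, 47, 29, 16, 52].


Probabilities: [44/188, 47/188, 29/188, 16/188, 52/188] ≈ [0.234, 0.25, 0.1543, 0.0851, 0.2766]
H = -((44/188)·log₂(44/188) + (47/188)·log₂(47/188) + (29/188)·log₂(29/188) + (16/188)·log₂(16/188) + (52/188)·log₂(52/188))
  = 2.2217 bits

2.2217 bits


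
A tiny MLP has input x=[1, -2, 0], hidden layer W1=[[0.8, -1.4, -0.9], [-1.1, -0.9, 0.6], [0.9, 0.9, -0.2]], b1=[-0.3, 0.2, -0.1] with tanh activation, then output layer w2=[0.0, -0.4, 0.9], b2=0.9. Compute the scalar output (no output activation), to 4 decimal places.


z1[0] = (0.8)·(1) + (-1.4)·(-2) + (-0.9)·(0) - 0.3 = 3.3
z1[1] = (-1.1)·(1) + (-0.9)·(-2) + (0.6)·(0) + 0.2 = 0.9
z1[2] = (0.9)·(1) + (0.9)·(-2) + (-0.2)·(0) - 0.1 = -1.0
h = tanh(z1) = [0.9973, 0.7163, -0.7616]
output = (0.0)·(0.9973) + (-0.4)·(0.7163) + (0.9)·(-0.7616) + 0.9 = -0.072

-0.072


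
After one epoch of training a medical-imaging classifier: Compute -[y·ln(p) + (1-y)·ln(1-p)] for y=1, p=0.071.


BCE = -[y·ln(p) + (1-y)·ln(1-p)]
= -1·ln(0.071) - 0
= -ln(0.071) = 2.6451

2.6451


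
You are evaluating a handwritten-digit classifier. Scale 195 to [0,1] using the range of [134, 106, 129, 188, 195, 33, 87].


min=33, max=195
(195-33)/(195-33) = 162/162 = 1.0

1.0


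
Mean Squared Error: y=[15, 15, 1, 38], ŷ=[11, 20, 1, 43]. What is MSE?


Squared errors: (15-11)²=16, (15-20)²=25, (1-1)²=0, (38-43)²=25
Sum = 66
MSE = 66/4 = 33/2

33/2


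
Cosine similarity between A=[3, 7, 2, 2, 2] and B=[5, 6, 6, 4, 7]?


A·B = 3·5 + 7·6 + 2·6 + 2·4 + 2·7 = 91
‖A‖ = √70 = 8.3666, ‖B‖ = √162 = 12.7279
cos = 91/(√70·√162) = 91/√11340 = 0.8545

0.8545


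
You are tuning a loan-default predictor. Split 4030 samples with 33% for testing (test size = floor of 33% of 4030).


Test = ⌊4030·33/100⌋ = 1329
Train = 4030 - 1329 = 2701

Train: 2701, Test: 1329


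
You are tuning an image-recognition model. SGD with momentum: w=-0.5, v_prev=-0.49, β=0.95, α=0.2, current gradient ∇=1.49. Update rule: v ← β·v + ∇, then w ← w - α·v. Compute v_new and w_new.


v_new = 0.95·-0.49 + 1.49 = -0.4655 + 1.49 = 1.0245
w_new = -0.5 - 0.2·1.0245 = -0.5 - 0.2049 = -0.7049

v_new=1.0245, w_new=-0.7049


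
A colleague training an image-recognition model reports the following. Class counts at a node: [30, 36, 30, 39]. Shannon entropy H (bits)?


Probabilities: [30/135, 36/135, 30/135, 39/135] ≈ [0.2222, 0.2667, 0.2222, 0.2889]
H = -((30/135)·log₂(30/135) + (36/135)·log₂(36/135) + (30/135)·log₂(30/135) + (39/135)·log₂(39/135))
  = 1.9904 bits

1.9904 bits


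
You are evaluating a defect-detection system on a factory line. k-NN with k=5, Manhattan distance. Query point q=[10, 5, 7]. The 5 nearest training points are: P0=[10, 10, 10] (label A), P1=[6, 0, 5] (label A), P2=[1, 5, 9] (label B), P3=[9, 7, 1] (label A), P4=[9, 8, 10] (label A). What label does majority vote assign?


d(q,P0) = 8  (label A)
d(q,P1) = 11  (label A)
d(q,P2) = 11  (label B)
d(q,P3) = 9  (label A)
d(q,P4) = 7  (label A)
Votes: A=4, B=1
Majority → A

A


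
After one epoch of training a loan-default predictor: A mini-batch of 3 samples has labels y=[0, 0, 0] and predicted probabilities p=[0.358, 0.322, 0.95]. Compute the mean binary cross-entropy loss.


L[0] = -ln(1-0.358) = -ln(0.642) = 0.4432
L[1] = -ln(1-0.322) = -ln(0.678) = 0.3886
L[2] = -ln(1-0.95) = -ln(0.05) = 2.9957
mean = (0.4432 + 0.3886 + 2.9957)/3 = 1.2758

1.2758


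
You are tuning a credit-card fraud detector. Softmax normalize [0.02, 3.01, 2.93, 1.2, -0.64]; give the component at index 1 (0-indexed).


Exponentials: e^0.02=1.0202, e^3.01=20.2874, e^2.93=18.7276, e^1.2=3.3201, e^-0.64=0.5273
Sum = 43.8826
Softmax = [0.0232, 0.4623, 0.4268, 0.0757, 0.012]
p[1] = 20.2874/43.8826 = 0.4623

0.4623


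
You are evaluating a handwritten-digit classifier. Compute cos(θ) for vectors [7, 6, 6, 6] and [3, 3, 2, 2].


A·B = 7·3 + 6·3 + 6·2 + 6·2 = 63
‖A‖ = √157 = 12.53, ‖B‖ = √26 = 5.099
cos = 63/(√157·√26) = 63/√4082 = 0.9861

0.9861


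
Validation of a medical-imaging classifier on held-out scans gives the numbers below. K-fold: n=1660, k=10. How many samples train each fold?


Fold size = 1660/10 = 166
Training per fold = 1660 - 166 = 1494

1494


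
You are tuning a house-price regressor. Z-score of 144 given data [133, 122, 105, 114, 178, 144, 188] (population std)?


μ = 140.5714, σ = 29.364
z = (144 - 140.5714)/29.364 = 0.1168

0.1168


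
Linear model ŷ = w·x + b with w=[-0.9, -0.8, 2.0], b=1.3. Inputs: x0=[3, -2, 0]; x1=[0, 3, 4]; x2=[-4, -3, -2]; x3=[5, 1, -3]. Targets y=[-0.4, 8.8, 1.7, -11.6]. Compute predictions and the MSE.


ŷ0 = (-0.9)·(3) + (-0.8)·(-2) + (2.0)·(0) + 1.3 = 0.2
ŷ1 = (-0.9)·(0) + (-0.8)·(3) + (2.0)·(4) + 1.3 = 6.9
ŷ2 = (-0.9)·(-4) + (-0.8)·(-3) + (2.0)·(-2) + 1.3 = 3.3
ŷ3 = (-0.9)·(5) + (-0.8)·(1) + (2.0)·(-3) + 1.3 = -10.0
errors² = [0.36, 3.61, 2.56, 2.56]
MSE = 9.0900/4 = 2.2725

2.2725


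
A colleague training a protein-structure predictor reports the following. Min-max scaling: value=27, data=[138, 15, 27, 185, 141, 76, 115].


min=15, max=185
(27-15)/(185-15) = 12/170 = 0.0706

0.0706


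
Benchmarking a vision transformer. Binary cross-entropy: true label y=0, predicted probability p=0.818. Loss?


BCE = -[y·ln(p) + (1-y)·ln(1-p)]
= -0 - 1·ln(1-0.818)
= -ln(0.182) = 1.7037

1.7037


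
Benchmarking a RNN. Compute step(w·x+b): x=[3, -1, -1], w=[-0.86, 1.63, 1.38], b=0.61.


z = (3)·(-0.86) + (-1)·(1.63) + (-1)·(1.38) + 0.61
  = -4.98
step(z) = 0 (z<0)

0


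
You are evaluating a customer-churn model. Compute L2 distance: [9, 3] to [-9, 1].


d = √((9+ 9)² + (3-1)²)
  = √(324 + 4)
  = √328 = 18.1108

18.1108


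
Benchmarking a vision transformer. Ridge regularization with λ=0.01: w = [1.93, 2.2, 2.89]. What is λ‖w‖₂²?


‖w‖₂² = (1.93)² + (2.2)² + (2.89)²
     = 3.7249 + 4.84 + 8.3521
     = 16.917
λ·‖w‖₂² = 0.01·16.917 = 0.16917

0.16917


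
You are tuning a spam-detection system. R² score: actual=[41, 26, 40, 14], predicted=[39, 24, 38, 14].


ȳ = 30.25
SS_res = Σ(y-ŷ)² = 12
SS_tot = Σ(y-ȳ)² = 492.75
R² = 1 - SS_res/SS_tot = 1 - 0.0244 = 0.9756

0.9756


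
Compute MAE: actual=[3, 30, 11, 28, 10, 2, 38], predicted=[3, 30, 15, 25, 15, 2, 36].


Absolute errors: |3-3|=0, |30-30|=0, |11-15|=4, |28-25|=3, |10-15|=5, |2-2|=0, |38-36|=2
Sum = 14
MAE = 14/7 = 2

2


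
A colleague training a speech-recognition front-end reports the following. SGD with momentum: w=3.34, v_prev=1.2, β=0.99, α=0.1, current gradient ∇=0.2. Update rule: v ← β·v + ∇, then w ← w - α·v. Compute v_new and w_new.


v_new = 0.99·1.2 + 0.2 = 1.188 + 0.2 = 1.388
w_new = 3.34 - 0.1·1.388 = 3.34 - 0.1388 = 3.2012

v_new=1.388, w_new=3.2012


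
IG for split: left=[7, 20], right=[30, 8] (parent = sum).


Parent = [37, 28], H_parent = 0.9861
H_left = 0.8256 (n=27), H_right = 0.7425 (n=38)
H_children = (27/65)·0.8256 + (38/65)·0.7425 = 0.777
IG = 0.9861 - 0.777 = 0.2091

0.2091


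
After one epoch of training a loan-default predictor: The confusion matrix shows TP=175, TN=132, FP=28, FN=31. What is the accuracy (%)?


Accuracy = (TP+TN)/(TP+TN+FP+FN)
= (175+132)/(366)
= 307/366 = 83.88%

83.88%


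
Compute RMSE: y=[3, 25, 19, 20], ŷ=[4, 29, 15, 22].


MSE = 37/4 = 9.25
RMSE = √(37/4) = 3.0414

3.0414


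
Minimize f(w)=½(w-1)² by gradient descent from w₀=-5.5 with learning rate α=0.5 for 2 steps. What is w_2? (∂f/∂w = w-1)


step 1: grad = -5.5-1 = -6.5; w = -5.5 - 0.5·(-6.5) = -2.25
step 2: grad = -2.25-1 = -3.25; w = -2.25 - 0.5·(-3.25) = -0.625

-0.625


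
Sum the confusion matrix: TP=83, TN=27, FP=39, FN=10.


Total = TP + TN + FP + FN
= 83 + 27 + 39 + 10
= 159
(Predicted positive: 122, predicted negative: 37)

159


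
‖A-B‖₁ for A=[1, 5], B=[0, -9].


d = |1-0| + |5+ 9|
  = 1 + 14
  = 15

15


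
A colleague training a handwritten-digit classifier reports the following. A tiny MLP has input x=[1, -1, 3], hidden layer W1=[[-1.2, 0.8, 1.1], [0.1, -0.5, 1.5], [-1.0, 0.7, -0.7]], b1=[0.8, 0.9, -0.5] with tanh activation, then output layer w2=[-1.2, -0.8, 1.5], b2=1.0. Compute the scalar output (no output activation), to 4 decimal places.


z1[0] = (-1.2)·(1) + (0.8)·(-1) + (1.1)·(3) + 0.8 = 2.1
z1[1] = (0.1)·(1) + (-0.5)·(-1) + (1.5)·(3) + 0.9 = 6.0
z1[2] = (-1.0)·(1) + (0.7)·(-1) + (-0.7)·(3) - 0.5 = -4.3
h = tanh(z1) = [0.9705, 1.0, -0.9996]
output = (-1.2)·(0.9705) + (-0.8)·(1.0) + (1.5)·(-0.9996) + 1.0 = -2.464

-2.464


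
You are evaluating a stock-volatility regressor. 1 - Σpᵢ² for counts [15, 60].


Probabilities: [15/75, 60/75] ≈ [0.2, 0.8]
Σpᵢ² = (225 + 3600)/75² = 3825/5625
Gini = 1 - Σpᵢ² = 1 - 3825/5625 = 0.32

0.32


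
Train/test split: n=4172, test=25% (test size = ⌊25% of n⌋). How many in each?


Test = ⌊4172·25/100⌋ = 1043
Train = 4172 - 1043 = 3129

Train: 3129, Test: 1043


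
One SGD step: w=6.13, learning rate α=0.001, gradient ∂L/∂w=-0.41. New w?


w_new = w - α·∇
= 6.13 - 0.001·-0.41
= 6.13 + 0.00041
= 6.13041

6.13041


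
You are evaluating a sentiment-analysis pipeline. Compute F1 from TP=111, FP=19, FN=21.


Precision = 111/130 = 0.8538
Recall = 111/132 = 0.8409
F1 = 2·P·R/(P+R) = 2·TP/(2·TP+FP+FN) = 222/(222+19+21) = 222/262 = 0.8473

0.8473


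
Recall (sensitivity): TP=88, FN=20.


Recall = TP/(TP+FN)
= 88/(88+20)
= 88/108 = 81.48%

81.48%


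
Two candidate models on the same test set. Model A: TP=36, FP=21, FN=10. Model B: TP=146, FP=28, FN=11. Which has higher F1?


Model A: P=36/57=0.6316, R=36/46=0.7826, F1=2PR/(P+R)=2TP/(2TP+FP+FN)=72/103=0.699
Model B: P=146/174=0.8391, R=146/157=0.9299, F1=2PR/(P+R)=2TP/(2TP+FP+FN)=292/331=0.8822
0.699 < 0.8822 → Model B

Model B


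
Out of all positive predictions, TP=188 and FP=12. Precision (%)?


Precision = TP/(TP+FP)
= 188/(188+12)
= 188/200 = 94.0%

94.0%


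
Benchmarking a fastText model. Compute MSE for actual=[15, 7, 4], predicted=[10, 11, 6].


Squared errors: (15-10)²=25, (7-11)²=16, (4-6)²=4
Sum = 45
MSE = 45/3 = 15

15


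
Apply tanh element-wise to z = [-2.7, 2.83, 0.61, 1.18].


tanh(-2.7) = -0.991
tanh(2.83) = 0.9931
tanh(0.61) = 0.5441
tanh(1.18) = 0.8275
result = [-0.991, 0.9931, 0.5441, 0.8275]

[-0.991, 0.9931, 0.5441, 0.8275]


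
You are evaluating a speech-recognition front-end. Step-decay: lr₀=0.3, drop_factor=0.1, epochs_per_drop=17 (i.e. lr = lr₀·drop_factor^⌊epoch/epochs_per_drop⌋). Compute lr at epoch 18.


n_drops = ⌊18/17⌋ = 1
lr = 0.3·0.1^1 = 0.3·0.1 = 0.03

0.03


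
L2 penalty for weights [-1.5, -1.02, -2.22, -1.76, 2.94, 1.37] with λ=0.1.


‖w‖₂² = (-1.5)² + (-1.02)² + (-2.22)² + (-1.76)² + (2.94)² + (1.37)²
     = 2.25 + 1.0404 + 4.9284 + 3.0976 + 8.6436 + 1.8769
     = 21.8369
λ·‖w‖₂² = 0.1·21.8369 = 2.18369

2.18369


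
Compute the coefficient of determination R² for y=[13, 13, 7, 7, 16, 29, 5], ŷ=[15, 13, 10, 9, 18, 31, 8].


ȳ = 12.8571
SS_res = Σ(y-ŷ)² = 34
SS_tot = Σ(y-ȳ)² = 400.86
R² = 1 - SS_res/SS_tot = 1 - 0.0848 = 0.9152

0.9152
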